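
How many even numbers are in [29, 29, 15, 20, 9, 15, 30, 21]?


Check each element:
  29 is odd
  29 is odd
  15 is odd
  20 is even
  9 is odd
  15 is odd
  30 is even
  21 is odd
Evens: [20, 30]
Count of evens = 2
Final answer: 2


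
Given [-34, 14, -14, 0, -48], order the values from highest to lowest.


Original list: [-34, 14, -14, 0, -48]
Repeatedly take the largest remaining element:
  Remaining [-34, 14, -14, 0, -48] -> largest is 14
  Remaining [-34, -14, 0, -48] -> largest is 0
  Remaining [-34, -14, -48] -> largest is -14
  Remaining [-34, -48] -> largest is -34
  Remaining [-48] -> largest is -48
Collecting the picks in order gives the descending list.
Final answer: [14, 0, -14, -34, -48]


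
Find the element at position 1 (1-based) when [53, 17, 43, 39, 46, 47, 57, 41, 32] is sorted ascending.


Sort ascending: [17, 32, 39, 41, 43, 46, 47, 53, 57]
The 1st element (1-indexed) is at index 0.
Value = 17
Final answer: 17


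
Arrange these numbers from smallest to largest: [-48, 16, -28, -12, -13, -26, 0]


Original list: [-48, 16, -28, -12, -13, -26, 0]
Repeatedly take the smallest remaining element:
  Remaining [-48, 16, -28, -12, -13, -26, 0] -> smallest is -48
  Remaining [16, -28, -12, -13, -26, 0] -> smallest is -28
  Remaining [16, -12, -13, -26, 0] -> smallest is -26
  Remaining [16, -12, -13, 0] -> smallest is -13
  Remaining [16, -12, 0] -> smallest is -12
  Remaining [16, 0] -> smallest is 0
  Remaining [16] -> smallest is 16
Collecting the picks in order gives the sorted list.
Final answer: [-48, -28, -26, -13, -12, 0, 16]


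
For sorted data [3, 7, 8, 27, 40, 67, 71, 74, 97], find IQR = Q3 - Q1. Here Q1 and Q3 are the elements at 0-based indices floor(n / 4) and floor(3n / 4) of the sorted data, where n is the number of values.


The data has n = 9 elements.
Q1 index = floor(9 / 4) = floor(2.25) = 2; Q3 index = floor(3 * 9 / 4) = floor(6.75) = 6
Q1 = element at index 2 = 8
Q3 = element at index 6 = 71
IQR = 71 - 8 = 63
Final answer: 63


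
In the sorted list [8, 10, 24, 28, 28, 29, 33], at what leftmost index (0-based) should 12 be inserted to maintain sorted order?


List is sorted: [8, 10, 24, 28, 28, 29, 33]
We need the leftmost position where 12 can be inserted, i.e. the first index whose element is >= 12 (or the end of the list if none is).
Binary search with low=0, high=7 (0-based indices):
  low=0, high=7, mid=3: a[3]=28 >= 12, so high = 3
  low=0, high=3, mid=1: a[1]=10 < 12, so low = 2
  low=2, high=3, mid=2: a[2]=24 >= 12, so high = 2
Now low = high = 2, so the insertion index is 2.
Final answer: 2


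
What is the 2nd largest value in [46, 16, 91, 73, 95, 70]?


Sort descending: [95, 91, 73, 70, 46, 16]
The 2nd element (1-indexed) is at index 1.
Value = 91
Final answer: 91


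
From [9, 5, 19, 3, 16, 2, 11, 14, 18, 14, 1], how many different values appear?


List all unique values:
Distinct values: [1, 2, 3, 5, 9, 11, 14, 16, 18, 19]
Count = 10
Final answer: 10


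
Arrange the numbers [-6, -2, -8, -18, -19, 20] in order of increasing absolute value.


Compute absolute values:
  |-6| = 6
  |-2| = 2
  |-8| = 8
  |-18| = 18
  |-19| = 19
  |20| = 20
Absolute values in increasing order: 2 < 6 < 8 < 18 < 19 < 20
Listing the original numbers in that order gives the answer.
Final answer: [-2, -6, -8, -18, -19, 20]


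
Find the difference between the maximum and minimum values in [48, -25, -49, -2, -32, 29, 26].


Maximum value: 48
Minimum value: -49
Range = 48 - (-49) = 97
Final answer: 97


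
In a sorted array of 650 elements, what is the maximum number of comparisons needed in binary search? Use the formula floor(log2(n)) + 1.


Binary search halves the search space each step.
Maximum comparisons = floor(log2(650)) + 1
log2(650) = 9.3443
floor(log2(650)) = 9, so 9 + 1 = 10
Final answer: 10


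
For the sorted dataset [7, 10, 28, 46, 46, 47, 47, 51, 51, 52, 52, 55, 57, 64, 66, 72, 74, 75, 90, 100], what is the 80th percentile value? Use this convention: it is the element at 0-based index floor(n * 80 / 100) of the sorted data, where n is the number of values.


The dataset has n = 20 elements.
Index = floor(20 * 80 / 100) = floor(1600 / 100) = floor(16) = 16
Counting from index 0 in the sorted data, the element at index 16 is 74.
Final answer: 74


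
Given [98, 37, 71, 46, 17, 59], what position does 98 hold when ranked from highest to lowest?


Sort descending: [98, 71, 59, 46, 37, 17]
Find 98 in the sorted list.
98 is at position 1.
Final answer: 1


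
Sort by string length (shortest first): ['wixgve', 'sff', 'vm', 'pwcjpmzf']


Compute lengths:
  'wixgve' has length 6
  'sff' has length 3
  'vm' has length 2
  'pwcjpmzf' has length 8
Lengths in increasing order: 2 < 3 < 6 < 8
Listing the words in that order gives the answer.
Final answer: ['vm', 'sff', 'wixgve', 'pwcjpmzf']


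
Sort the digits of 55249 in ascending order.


The number 55249 has digits: 5, 5, 2, 4, 9
Sorted: 2, 4, 5, 5, 9
Joining the sorted digits gives the result.
Final answer: 24559


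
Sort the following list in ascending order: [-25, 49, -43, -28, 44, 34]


Original list: [-25, 49, -43, -28, 44, 34]
Repeatedly take the smallest remaining element:
  Remaining [-25, 49, -43, -28, 44, 34] -> smallest is -43
  Remaining [-25, 49, -28, 44, 34] -> smallest is -28
  Remaining [-25, 49, 44, 34] -> smallest is -25
  Remaining [49, 44, 34] -> smallest is 34
  Remaining [49, 44] -> smallest is 44
  Remaining [49] -> smallest is 49
Collecting the picks in order gives the sorted list.
Final answer: [-43, -28, -25, 34, 44, 49]


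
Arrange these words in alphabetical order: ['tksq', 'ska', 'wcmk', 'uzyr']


Compare strings character by character (the first differing letter decides):
  'ska' < 'tksq' since 's' < 't' at position 1
  'tksq' < 'uzyr' since 't' < 'u' at position 1
  'uzyr' < 'wcmk' since 'u' < 'w' at position 1
Chaining these comparisons gives the alphabetical order.
Final answer: ['ska', 'tksq', 'uzyr', 'wcmk']


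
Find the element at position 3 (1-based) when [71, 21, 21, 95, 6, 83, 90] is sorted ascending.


Sort ascending: [6, 21, 21, 71, 83, 90, 95]
The 3rd element (1-indexed) is at index 2.
Value = 21
Final answer: 21


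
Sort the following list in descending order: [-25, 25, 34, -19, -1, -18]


Original list: [-25, 25, 34, -19, -1, -18]
Repeatedly take the largest remaining element:
  Remaining [-25, 25, 34, -19, -1, -18] -> largest is 34
  Remaining [-25, 25, -19, -1, -18] -> largest is 25
  Remaining [-25, -19, -1, -18] -> largest is -1
  Remaining [-25, -19, -18] -> largest is -18
  Remaining [-25, -19] -> largest is -19
  Remaining [-25] -> largest is -25
Collecting the picks in order gives the descending list.
Final answer: [34, 25, -1, -18, -19, -25]


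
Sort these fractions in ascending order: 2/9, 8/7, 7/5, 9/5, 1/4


Convert to decimal for comparison:
  2/9 = 0.2222
  8/7 = 1.1429
  7/5 = 1.4
  9/5 = 1.8
  1/4 = 0.25
Decimals in increasing order: 0.2222 < 0.25 < 1.1429 < 1.4 < 1.8
Writing each back as its fraction gives the sorted order.
Final answer: 2/9, 1/4, 8/7, 7/5, 9/5


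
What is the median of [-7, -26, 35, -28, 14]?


First, sort the list: [-28, -26, -7, 14, 35]
The list has 5 elements (odd count).
The middle index is 2 (0-based), and the element there is -7.
Final answer: -7


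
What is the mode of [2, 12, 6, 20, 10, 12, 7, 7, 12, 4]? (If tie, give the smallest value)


Count the frequency of each value:
  2 appears 1 time(s)
  4 appears 1 time(s)
  6 appears 1 time(s)
  7 appears 2 time(s)
  10 appears 1 time(s)
  12 appears 3 time(s)
  20 appears 1 time(s)
Maximum frequency is 3.
Only 12 reaches that frequency, so it is the mode.
Final answer: 12


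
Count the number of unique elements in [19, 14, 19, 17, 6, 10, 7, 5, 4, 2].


List all unique values:
Distinct values: [2, 4, 5, 6, 7, 10, 14, 17, 19]
Count = 9
Final answer: 9


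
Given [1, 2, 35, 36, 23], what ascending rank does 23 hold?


Sort ascending: [1, 2, 23, 35, 36]
Find 23 in the sorted list.
23 is at position 3 (1-indexed).
Final answer: 3


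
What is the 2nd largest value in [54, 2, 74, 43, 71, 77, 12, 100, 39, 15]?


Sort descending: [100, 77, 74, 71, 54, 43, 39, 15, 12, 2]
The 2nd element (1-indexed) is at index 1.
Value = 77
Final answer: 77


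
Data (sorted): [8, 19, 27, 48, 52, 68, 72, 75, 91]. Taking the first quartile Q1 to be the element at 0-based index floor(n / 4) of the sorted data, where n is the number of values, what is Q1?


The list has n = 9 elements.
Q1 index = floor(9 / 4) = floor(2.25) = 2
Counting from index 0 in the sorted data, the element at index 2 is 27.
Final answer: 27


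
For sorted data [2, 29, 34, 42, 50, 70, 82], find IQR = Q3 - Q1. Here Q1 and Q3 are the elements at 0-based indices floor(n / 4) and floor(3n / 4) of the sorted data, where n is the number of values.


The data has n = 7 elements.
Q1 index = floor(7 / 4) = floor(1.75) = 1; Q3 index = floor(3 * 7 / 4) = floor(5.25) = 5
Q1 = element at index 1 = 29
Q3 = element at index 5 = 70
IQR = 70 - 29 = 41
Final answer: 41


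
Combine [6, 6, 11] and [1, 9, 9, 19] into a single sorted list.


List A: [6, 6, 11]
List B: [1, 9, 9, 19]
Repeatedly compare the front elements and take the smaller:
  6 vs 1 -> take 1
  6 vs 9 -> take 6
  6 vs 9 -> take 6
  11 vs 9 -> take 9
  11 vs 9 -> take 9
  11 vs 19 -> take 11
  A is exhausted; append the rest of B: [19]
Final answer: [1, 6, 6, 9, 9, 11, 19]


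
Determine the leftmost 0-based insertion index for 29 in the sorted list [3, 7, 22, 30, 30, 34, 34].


List is sorted: [3, 7, 22, 30, 30, 34, 34]
We need the leftmost position where 29 can be inserted, i.e. the first index whose element is >= 29 (or the end of the list if none is).
Binary search with low=0, high=7 (0-based indices):
  low=0, high=7, mid=3: a[3]=30 >= 29, so high = 3
  low=0, high=3, mid=1: a[1]=7 < 29, so low = 2
  low=2, high=3, mid=2: a[2]=22 < 29, so low = 3
Now low = high = 3, so the insertion index is 3.
Final answer: 3


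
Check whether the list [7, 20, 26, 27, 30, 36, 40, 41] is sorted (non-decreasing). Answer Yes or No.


Check consecutive pairs:
  7 <= 20? True
  20 <= 26? True
  26 <= 27? True
  27 <= 30? True
  30 <= 36? True
  36 <= 40? True
  40 <= 41? True
Every consecutive pair is in order, so the list is non-decreasing.
Final answer: Yes


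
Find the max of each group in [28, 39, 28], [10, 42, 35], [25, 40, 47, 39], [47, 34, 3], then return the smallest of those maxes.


Find max of each group:
  Group 1: [28, 39, 28] -> max = 39
  Group 2: [10, 42, 35] -> max = 42
  Group 3: [25, 40, 47, 39] -> max = 47
  Group 4: [47, 34, 3] -> max = 47
Maxes: [39, 42, 47, 47]
Minimum of maxes = 39
Final answer: 39


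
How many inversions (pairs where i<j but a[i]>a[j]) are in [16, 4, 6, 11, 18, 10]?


For each element, count the later elements that are smaller than it:
  16 (index 0): smaller elements after it = [4, 6, 11, 10] -> 4
  4 (index 1): smaller elements after it = [] -> 0
  6 (index 2): smaller elements after it = [] -> 0
  11 (index 3): smaller elements after it = [10] -> 1
  18 (index 4): smaller elements after it = [10] -> 1
Total inversions = 4 + 0 + 0 + 1 + 1 = 6
Final answer: 6


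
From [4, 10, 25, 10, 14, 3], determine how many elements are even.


Check each element:
  4 is even
  10 is even
  25 is odd
  10 is even
  14 is even
  3 is odd
Evens: [4, 10, 10, 14]
Count of evens = 4
Final answer: 4


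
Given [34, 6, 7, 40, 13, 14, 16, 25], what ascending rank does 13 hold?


Sort ascending: [6, 7, 13, 14, 16, 25, 34, 40]
Find 13 in the sorted list.
13 is at position 3 (1-indexed).
Final answer: 3


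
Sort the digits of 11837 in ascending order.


The number 11837 has digits: 1, 1, 8, 3, 7
Sorted: 1, 1, 3, 7, 8
Joining the sorted digits gives the result.
Final answer: 11378


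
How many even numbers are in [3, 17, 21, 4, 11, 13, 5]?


Check each element:
  3 is odd
  17 is odd
  21 is odd
  4 is even
  11 is odd
  13 is odd
  5 is odd
Evens: [4]
Count of evens = 1
Final answer: 1


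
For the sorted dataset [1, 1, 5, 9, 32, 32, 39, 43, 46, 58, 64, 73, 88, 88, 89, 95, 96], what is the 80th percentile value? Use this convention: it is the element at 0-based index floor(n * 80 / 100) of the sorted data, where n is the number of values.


The dataset has n = 17 elements.
Index = floor(17 * 80 / 100) = floor(1360 / 100) = floor(13.6) = 13
Counting from index 0 in the sorted data, the element at index 13 is 88.
Final answer: 88


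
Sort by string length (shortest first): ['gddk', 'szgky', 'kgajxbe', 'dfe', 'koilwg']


Compute lengths:
  'gddk' has length 4
  'szgky' has length 5
  'kgajxbe' has length 7
  'dfe' has length 3
  'koilwg' has length 6
Lengths in increasing order: 3 < 4 < 5 < 6 < 7
Listing the words in that order gives the answer.
Final answer: ['dfe', 'gddk', 'szgky', 'koilwg', 'kgajxbe']


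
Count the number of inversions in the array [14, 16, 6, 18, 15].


For each element, count the later elements that are smaller than it:
  14 (index 0): smaller elements after it = [6] -> 1
  16 (index 1): smaller elements after it = [6, 15] -> 2
  6 (index 2): smaller elements after it = [] -> 0
  18 (index 3): smaller elements after it = [15] -> 1
Total inversions = 1 + 2 + 0 + 1 = 4
Final answer: 4


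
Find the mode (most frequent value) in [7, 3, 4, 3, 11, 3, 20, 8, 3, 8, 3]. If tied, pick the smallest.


Count the frequency of each value:
  3 appears 5 time(s)
  4 appears 1 time(s)
  7 appears 1 time(s)
  8 appears 2 time(s)
  11 appears 1 time(s)
  20 appears 1 time(s)
Maximum frequency is 5.
Only 3 reaches that frequency, so it is the mode.
Final answer: 3


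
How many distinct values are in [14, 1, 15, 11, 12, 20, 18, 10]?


List all unique values:
Distinct values: [1, 10, 11, 12, 14, 15, 18, 20]
Count = 8
Final answer: 8


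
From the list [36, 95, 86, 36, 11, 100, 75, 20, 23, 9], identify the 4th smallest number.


Sort ascending: [9, 11, 20, 23, 36, 36, 75, 86, 95, 100]
The 4th element (1-indexed) is at index 3.
Value = 23
Final answer: 23


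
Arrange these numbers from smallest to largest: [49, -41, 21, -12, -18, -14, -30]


Original list: [49, -41, 21, -12, -18, -14, -30]
Repeatedly take the smallest remaining element:
  Remaining [49, -41, 21, -12, -18, -14, -30] -> smallest is -41
  Remaining [49, 21, -12, -18, -14, -30] -> smallest is -30
  Remaining [49, 21, -12, -18, -14] -> smallest is -18
  Remaining [49, 21, -12, -14] -> smallest is -14
  Remaining [49, 21, -12] -> smallest is -12
  Remaining [49, 21] -> smallest is 21
  Remaining [49] -> smallest is 49
Collecting the picks in order gives the sorted list.
Final answer: [-41, -30, -18, -14, -12, 21, 49]


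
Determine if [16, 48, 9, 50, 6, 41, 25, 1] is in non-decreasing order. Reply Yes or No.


Check consecutive pairs:
  16 <= 48? True
  48 <= 9? False
  9 <= 50? True
  50 <= 6? False
  6 <= 41? True
  41 <= 25? False
  25 <= 1? False
4 consecutive pair(s) are out of order, so the list is not sorted.
Final answer: No


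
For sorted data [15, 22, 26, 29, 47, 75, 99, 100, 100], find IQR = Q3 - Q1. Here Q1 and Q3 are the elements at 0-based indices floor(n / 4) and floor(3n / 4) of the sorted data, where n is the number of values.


The data has n = 9 elements.
Q1 index = floor(9 / 4) = floor(2.25) = 2; Q3 index = floor(3 * 9 / 4) = floor(6.75) = 6
Q1 = element at index 2 = 26
Q3 = element at index 6 = 99
IQR = 99 - 26 = 73
Final answer: 73


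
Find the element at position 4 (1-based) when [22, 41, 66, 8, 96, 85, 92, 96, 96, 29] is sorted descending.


Sort descending: [96, 96, 96, 92, 85, 66, 41, 29, 22, 8]
The 4th element (1-indexed) is at index 3.
Value = 92
Final answer: 92


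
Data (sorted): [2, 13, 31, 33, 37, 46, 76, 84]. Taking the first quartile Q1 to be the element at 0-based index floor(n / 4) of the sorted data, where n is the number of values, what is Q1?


The list has n = 8 elements.
Q1 index = floor(8 / 4) = floor(2) = 2
Counting from index 0 in the sorted data, the element at index 2 is 31.
Final answer: 31


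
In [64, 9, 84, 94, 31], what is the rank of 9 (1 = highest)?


Sort descending: [94, 84, 64, 31, 9]
Find 9 in the sorted list.
9 is at position 5.
Final answer: 5


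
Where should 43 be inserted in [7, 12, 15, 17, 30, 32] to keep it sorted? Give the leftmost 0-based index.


List is sorted: [7, 12, 15, 17, 30, 32]
We need the leftmost position where 43 can be inserted, i.e. the first index whose element is >= 43 (or the end of the list if none is).
Binary search with low=0, high=6 (0-based indices):
  low=0, high=6, mid=3: a[3]=17 < 43, so low = 4
  low=4, high=6, mid=5: a[5]=32 < 43, so low = 6
Now low = high = 6, so the insertion index is 6.
Final answer: 6


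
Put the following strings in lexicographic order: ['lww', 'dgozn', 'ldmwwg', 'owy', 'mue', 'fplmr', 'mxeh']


Compare strings character by character (the first differing letter decides):
  'dgozn' < 'fplmr' since 'd' < 'f' at position 1
  'fplmr' < 'ldmwwg' since 'f' < 'l' at position 1
  'ldmwwg' < 'lww' since 'd' < 'w' at position 2
  'lww' < 'mue' since 'l' < 'm' at position 1
  'mue' < 'mxeh' since 'u' < 'x' at position 2
  'mxeh' < 'owy' since 'm' < 'o' at position 1
Chaining these comparisons gives the alphabetical order.
Final answer: ['dgozn', 'fplmr', 'ldmwwg', 'lww', 'mue', 'mxeh', 'owy']


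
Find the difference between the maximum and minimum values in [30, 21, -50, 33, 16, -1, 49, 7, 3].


Maximum value: 49
Minimum value: -50
Range = 49 - (-50) = 99
Final answer: 99


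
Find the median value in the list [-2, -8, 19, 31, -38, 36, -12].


First, sort the list: [-38, -12, -8, -2, 19, 31, 36]
The list has 7 elements (odd count).
The middle index is 3 (0-based), and the element there is -2.
Final answer: -2


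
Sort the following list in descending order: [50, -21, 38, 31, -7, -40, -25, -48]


Original list: [50, -21, 38, 31, -7, -40, -25, -48]
Repeatedly take the largest remaining element:
  Remaining [50, -21, 38, 31, -7, -40, -25, -48] -> largest is 50
  Remaining [-21, 38, 31, -7, -40, -25, -48] -> largest is 38
  Remaining [-21, 31, -7, -40, -25, -48] -> largest is 31
  Remaining [-21, -7, -40, -25, -48] -> largest is -7
  Remaining [-21, -40, -25, -48] -> largest is -21
  Remaining [-40, -25, -48] -> largest is -25
  Remaining [-40, -48] -> largest is -40
  Remaining [-48] -> largest is -48
Collecting the picks in order gives the descending list.
Final answer: [50, 38, 31, -7, -21, -25, -40, -48]


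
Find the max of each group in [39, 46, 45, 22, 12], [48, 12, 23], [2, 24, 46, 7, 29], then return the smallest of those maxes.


Find max of each group:
  Group 1: [39, 46, 45, 22, 12] -> max = 46
  Group 2: [48, 12, 23] -> max = 48
  Group 3: [2, 24, 46, 7, 29] -> max = 46
Maxes: [46, 48, 46]
Minimum of maxes = 46
Final answer: 46


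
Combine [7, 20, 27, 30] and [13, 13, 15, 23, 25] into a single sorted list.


List A: [7, 20, 27, 30]
List B: [13, 13, 15, 23, 25]
Repeatedly compare the front elements and take the smaller:
  7 vs 13 -> take 7
  20 vs 13 -> take 13
  20 vs 13 -> take 13
  20 vs 15 -> take 15
  20 vs 23 -> take 20
  27 vs 23 -> take 23
  27 vs 25 -> take 25
  B is exhausted; append the rest of A: [27, 30]
Final answer: [7, 13, 13, 15, 20, 23, 25, 27, 30]


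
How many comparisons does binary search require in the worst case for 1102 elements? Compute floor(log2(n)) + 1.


Binary search halves the search space each step.
Maximum comparisons = floor(log2(1102)) + 1
log2(1102) = 10.1059
floor(log2(1102)) = 10, so 10 + 1 = 11
Final answer: 11


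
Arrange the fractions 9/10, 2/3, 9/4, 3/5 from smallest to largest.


Convert to decimal for comparison:
  9/10 = 0.9
  2/3 = 0.6667
  9/4 = 2.25
  3/5 = 0.6
Decimals in increasing order: 0.6 < 0.6667 < 0.9 < 2.25
Writing each back as its fraction gives the sorted order.
Final answer: 3/5, 2/3, 9/10, 9/4


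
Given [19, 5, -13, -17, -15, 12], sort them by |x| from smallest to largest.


Compute absolute values:
  |19| = 19
  |5| = 5
  |-13| = 13
  |-17| = 17
  |-15| = 15
  |12| = 12
Absolute values in increasing order: 5 < 12 < 13 < 15 < 17 < 19
Listing the original numbers in that order gives the answer.
Final answer: [5, 12, -13, -15, -17, 19]


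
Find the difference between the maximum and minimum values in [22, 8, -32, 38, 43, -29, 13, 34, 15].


Maximum value: 43
Minimum value: -32
Range = 43 - (-32) = 75
Final answer: 75


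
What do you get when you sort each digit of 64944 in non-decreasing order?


The number 64944 has digits: 6, 4, 9, 4, 4
Sorted: 4, 4, 4, 6, 9
Joining the sorted digits gives the result.
Final answer: 44469


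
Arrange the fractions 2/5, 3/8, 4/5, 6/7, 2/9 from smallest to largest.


Convert to decimal for comparison:
  2/5 = 0.4
  3/8 = 0.375
  4/5 = 0.8
  6/7 = 0.8571
  2/9 = 0.2222
Decimals in increasing order: 0.2222 < 0.375 < 0.4 < 0.8 < 0.8571
Writing each back as its fraction gives the sorted order.
Final answer: 2/9, 3/8, 2/5, 4/5, 6/7


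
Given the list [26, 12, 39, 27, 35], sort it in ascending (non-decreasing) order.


Original list: [26, 12, 39, 27, 35]
Repeatedly take the smallest remaining element:
  Remaining [26, 12, 39, 27, 35] -> smallest is 12
  Remaining [26, 39, 27, 35] -> smallest is 26
  Remaining [39, 27, 35] -> smallest is 27
  Remaining [39, 35] -> smallest is 35
  Remaining [39] -> smallest is 39
Collecting the picks in order gives the sorted list.
Final answer: [12, 26, 27, 35, 39]


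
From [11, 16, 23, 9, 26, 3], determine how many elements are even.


Check each element:
  11 is odd
  16 is even
  23 is odd
  9 is odd
  26 is even
  3 is odd
Evens: [16, 26]
Count of evens = 2
Final answer: 2


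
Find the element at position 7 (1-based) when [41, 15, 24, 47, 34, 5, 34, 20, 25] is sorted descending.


Sort descending: [47, 41, 34, 34, 25, 24, 20, 15, 5]
The 7th element (1-indexed) is at index 6.
Value = 20
Final answer: 20


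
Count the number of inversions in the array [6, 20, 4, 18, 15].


For each element, count the later elements that are smaller than it:
  6 (index 0): smaller elements after it = [4] -> 1
  20 (index 1): smaller elements after it = [4, 18, 15] -> 3
  4 (index 2): smaller elements after it = [] -> 0
  18 (index 3): smaller elements after it = [15] -> 1
Total inversions = 1 + 3 + 0 + 1 = 5
Final answer: 5


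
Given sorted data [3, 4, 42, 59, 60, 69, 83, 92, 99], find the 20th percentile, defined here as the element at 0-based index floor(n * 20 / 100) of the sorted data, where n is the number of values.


The dataset has n = 9 elements.
Index = floor(9 * 20 / 100) = floor(180 / 100) = floor(1.8) = 1
Counting from index 0 in the sorted data, the element at index 1 is 4.
Final answer: 4


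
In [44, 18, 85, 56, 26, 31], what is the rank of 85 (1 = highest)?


Sort descending: [85, 56, 44, 31, 26, 18]
Find 85 in the sorted list.
85 is at position 1.
Final answer: 1


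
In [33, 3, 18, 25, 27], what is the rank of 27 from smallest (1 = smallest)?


Sort ascending: [3, 18, 25, 27, 33]
Find 27 in the sorted list.
27 is at position 4 (1-indexed).
Final answer: 4


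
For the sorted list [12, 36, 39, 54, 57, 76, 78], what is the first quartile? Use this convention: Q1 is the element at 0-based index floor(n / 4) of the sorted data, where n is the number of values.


The list has n = 7 elements.
Q1 index = floor(7 / 4) = floor(1.75) = 1
Counting from index 0 in the sorted data, the element at index 1 is 36.
Final answer: 36


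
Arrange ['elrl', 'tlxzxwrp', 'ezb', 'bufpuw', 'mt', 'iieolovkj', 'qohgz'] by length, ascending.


Compute lengths:
  'elrl' has length 4
  'tlxzxwrp' has length 8
  'ezb' has length 3
  'bufpuw' has length 6
  'mt' has length 2
  'iieolovkj' has length 9
  'qohgz' has length 5
Lengths in increasing order: 2 < 3 < 4 < 5 < 6 < 8 < 9
Listing the words in that order gives the answer.
Final answer: ['mt', 'ezb', 'elrl', 'qohgz', 'bufpuw', 'tlxzxwrp', 'iieolovkj']


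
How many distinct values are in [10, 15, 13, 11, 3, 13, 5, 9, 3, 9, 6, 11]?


List all unique values:
Distinct values: [3, 5, 6, 9, 10, 11, 13, 15]
Count = 8
Final answer: 8


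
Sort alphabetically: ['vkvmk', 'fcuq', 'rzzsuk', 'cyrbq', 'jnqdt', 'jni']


Compare strings character by character (the first differing letter decides):
  'cyrbq' < 'fcuq' since 'c' < 'f' at position 1
  'fcuq' < 'jni' since 'f' < 'j' at position 1
  'jni' < 'jnqdt' since 'i' < 'q' at position 3
  'jnqdt' < 'rzzsuk' since 'j' < 'r' at position 1
  'rzzsuk' < 'vkvmk' since 'r' < 'v' at position 1
Chaining these comparisons gives the alphabetical order.
Final answer: ['cyrbq', 'fcuq', 'jni', 'jnqdt', 'rzzsuk', 'vkvmk']


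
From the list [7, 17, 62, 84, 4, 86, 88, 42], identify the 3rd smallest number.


Sort ascending: [4, 7, 17, 42, 62, 84, 86, 88]
The 3rd element (1-indexed) is at index 2.
Value = 17
Final answer: 17


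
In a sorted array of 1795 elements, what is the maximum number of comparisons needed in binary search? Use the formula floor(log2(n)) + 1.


Binary search halves the search space each step.
Maximum comparisons = floor(log2(1795)) + 1
log2(1795) = 10.8098
floor(log2(1795)) = 10, so 10 + 1 = 11
Final answer: 11


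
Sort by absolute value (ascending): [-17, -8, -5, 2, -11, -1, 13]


Compute absolute values:
  |-17| = 17
  |-8| = 8
  |-5| = 5
  |2| = 2
  |-11| = 11
  |-1| = 1
  |13| = 13
Absolute values in increasing order: 1 < 2 < 5 < 8 < 11 < 13 < 17
Listing the original numbers in that order gives the answer.
Final answer: [-1, 2, -5, -8, -11, 13, -17]


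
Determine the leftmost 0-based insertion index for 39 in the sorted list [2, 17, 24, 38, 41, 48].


List is sorted: [2, 17, 24, 38, 41, 48]
We need the leftmost position where 39 can be inserted, i.e. the first index whose element is >= 39 (or the end of the list if none is).
Binary search with low=0, high=6 (0-based indices):
  low=0, high=6, mid=3: a[3]=38 < 39, so low = 4
  low=4, high=6, mid=5: a[5]=48 >= 39, so high = 5
  low=4, high=5, mid=4: a[4]=41 >= 39, so high = 4
Now low = high = 4, so the insertion index is 4.
Final answer: 4


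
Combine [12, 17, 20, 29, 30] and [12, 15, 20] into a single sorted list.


List A: [12, 17, 20, 29, 30]
List B: [12, 15, 20]
Repeatedly compare the front elements and take the smaller:
  12 vs 12 -> take 12
  17 vs 12 -> take 12
  17 vs 15 -> take 15
  17 vs 20 -> take 17
  20 vs 20 -> take 20
  29 vs 20 -> take 20
  B is exhausted; append the rest of A: [29, 30]
Final answer: [12, 12, 15, 17, 20, 20, 29, 30]


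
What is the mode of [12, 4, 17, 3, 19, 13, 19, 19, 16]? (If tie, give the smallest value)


Count the frequency of each value:
  3 appears 1 time(s)
  4 appears 1 time(s)
  12 appears 1 time(s)
  13 appears 1 time(s)
  16 appears 1 time(s)
  17 appears 1 time(s)
  19 appears 3 time(s)
Maximum frequency is 3.
Only 19 reaches that frequency, so it is the mode.
Final answer: 19


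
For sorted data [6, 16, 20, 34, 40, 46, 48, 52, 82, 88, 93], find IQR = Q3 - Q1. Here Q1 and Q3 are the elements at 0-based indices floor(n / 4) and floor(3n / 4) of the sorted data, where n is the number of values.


The data has n = 11 elements.
Q1 index = floor(11 / 4) = floor(2.75) = 2; Q3 index = floor(3 * 11 / 4) = floor(8.25) = 8
Q1 = element at index 2 = 20
Q3 = element at index 8 = 82
IQR = 82 - 20 = 62
Final answer: 62


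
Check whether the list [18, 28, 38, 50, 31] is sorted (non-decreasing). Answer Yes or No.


Check consecutive pairs:
  18 <= 28? True
  28 <= 38? True
  38 <= 50? True
  50 <= 31? False
1 consecutive pair(s) are out of order, so the list is not sorted.
Final answer: No


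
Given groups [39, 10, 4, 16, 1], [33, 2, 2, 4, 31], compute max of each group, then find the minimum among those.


Find max of each group:
  Group 1: [39, 10, 4, 16, 1] -> max = 39
  Group 2: [33, 2, 2, 4, 31] -> max = 33
Maxes: [39, 33]
Minimum of maxes = 33
Final answer: 33


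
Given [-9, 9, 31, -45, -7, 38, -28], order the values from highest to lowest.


Original list: [-9, 9, 31, -45, -7, 38, -28]
Repeatedly take the largest remaining element:
  Remaining [-9, 9, 31, -45, -7, 38, -28] -> largest is 38
  Remaining [-9, 9, 31, -45, -7, -28] -> largest is 31
  Remaining [-9, 9, -45, -7, -28] -> largest is 9
  Remaining [-9, -45, -7, -28] -> largest is -7
  Remaining [-9, -45, -28] -> largest is -9
  Remaining [-45, -28] -> largest is -28
  Remaining [-45] -> largest is -45
Collecting the picks in order gives the descending list.
Final answer: [38, 31, 9, -7, -9, -28, -45]


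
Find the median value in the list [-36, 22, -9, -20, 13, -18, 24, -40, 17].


First, sort the list: [-40, -36, -20, -18, -9, 13, 17, 22, 24]
The list has 9 elements (odd count).
The middle index is 4 (0-based), and the element there is -9.
Final answer: -9


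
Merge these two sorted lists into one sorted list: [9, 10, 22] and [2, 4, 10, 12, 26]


List A: [9, 10, 22]
List B: [2, 4, 10, 12, 26]
Repeatedly compare the front elements and take the smaller:
  9 vs 2 -> take 2
  9 vs 4 -> take 4
  9 vs 10 -> take 9
  10 vs 10 -> take 10
  22 vs 10 -> take 10
  22 vs 12 -> take 12
  22 vs 26 -> take 22
  A is exhausted; append the rest of B: [26]
Final answer: [2, 4, 9, 10, 10, 12, 22, 26]


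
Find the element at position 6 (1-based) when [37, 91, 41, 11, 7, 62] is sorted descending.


Sort descending: [91, 62, 41, 37, 11, 7]
The 6th element (1-indexed) is at index 5.
Value = 7
Final answer: 7


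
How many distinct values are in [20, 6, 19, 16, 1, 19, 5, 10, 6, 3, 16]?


List all unique values:
Distinct values: [1, 3, 5, 6, 10, 16, 19, 20]
Count = 8
Final answer: 8


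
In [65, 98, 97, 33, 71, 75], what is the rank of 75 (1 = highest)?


Sort descending: [98, 97, 75, 71, 65, 33]
Find 75 in the sorted list.
75 is at position 3.
Final answer: 3


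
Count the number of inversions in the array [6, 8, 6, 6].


For each element, count the later elements that are smaller than it:
  6 (index 0): smaller elements after it = [] -> 0
  8 (index 1): smaller elements after it = [6, 6] -> 2
  6 (index 2): smaller elements after it = [] -> 0
Total inversions = 0 + 2 + 0 = 2
Final answer: 2


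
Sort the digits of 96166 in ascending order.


The number 96166 has digits: 9, 6, 1, 6, 6
Sorted: 1, 6, 6, 6, 9
Joining the sorted digits gives the result.
Final answer: 16669


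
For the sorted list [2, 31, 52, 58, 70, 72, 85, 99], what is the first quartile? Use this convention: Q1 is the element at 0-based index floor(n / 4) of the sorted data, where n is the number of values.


The list has n = 8 elements.
Q1 index = floor(8 / 4) = floor(2) = 2
Counting from index 0 in the sorted data, the element at index 2 is 52.
Final answer: 52


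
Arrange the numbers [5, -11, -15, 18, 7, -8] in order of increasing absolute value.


Compute absolute values:
  |5| = 5
  |-11| = 11
  |-15| = 15
  |18| = 18
  |7| = 7
  |-8| = 8
Absolute values in increasing order: 5 < 7 < 8 < 11 < 15 < 18
Listing the original numbers in that order gives the answer.
Final answer: [5, 7, -8, -11, -15, 18]


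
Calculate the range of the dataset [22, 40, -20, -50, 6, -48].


Maximum value: 40
Minimum value: -50
Range = 40 - (-50) = 90
Final answer: 90


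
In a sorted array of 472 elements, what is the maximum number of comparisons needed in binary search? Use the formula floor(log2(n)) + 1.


Binary search halves the search space each step.
Maximum comparisons = floor(log2(472)) + 1
log2(472) = 8.8826
floor(log2(472)) = 8, so 8 + 1 = 9
Final answer: 9


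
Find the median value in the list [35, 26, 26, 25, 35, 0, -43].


First, sort the list: [-43, 0, 25, 26, 26, 35, 35]
The list has 7 elements (odd count).
The middle index is 3 (0-based), and the element there is 26.
Final answer: 26


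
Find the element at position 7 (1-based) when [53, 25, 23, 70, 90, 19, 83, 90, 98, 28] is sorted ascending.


Sort ascending: [19, 23, 25, 28, 53, 70, 83, 90, 90, 98]
The 7th element (1-indexed) is at index 6.
Value = 83
Final answer: 83


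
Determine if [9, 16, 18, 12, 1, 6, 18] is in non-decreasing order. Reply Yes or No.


Check consecutive pairs:
  9 <= 16? True
  16 <= 18? True
  18 <= 12? False
  12 <= 1? False
  1 <= 6? True
  6 <= 18? True
2 consecutive pair(s) are out of order, so the list is not sorted.
Final answer: No


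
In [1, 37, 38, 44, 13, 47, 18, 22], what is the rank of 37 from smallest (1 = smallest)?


Sort ascending: [1, 13, 18, 22, 37, 38, 44, 47]
Find 37 in the sorted list.
37 is at position 5 (1-indexed).
Final answer: 5


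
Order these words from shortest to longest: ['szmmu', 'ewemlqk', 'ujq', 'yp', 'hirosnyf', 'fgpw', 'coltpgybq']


Compute lengths:
  'szmmu' has length 5
  'ewemlqk' has length 7
  'ujq' has length 3
  'yp' has length 2
  'hirosnyf' has length 8
  'fgpw' has length 4
  'coltpgybq' has length 9
Lengths in increasing order: 2 < 3 < 4 < 5 < 7 < 8 < 9
Listing the words in that order gives the answer.
Final answer: ['yp', 'ujq', 'fgpw', 'szmmu', 'ewemlqk', 'hirosnyf', 'coltpgybq']


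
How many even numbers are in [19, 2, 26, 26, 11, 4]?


Check each element:
  19 is odd
  2 is even
  26 is even
  26 is even
  11 is odd
  4 is even
Evens: [2, 26, 26, 4]
Count of evens = 4
Final answer: 4


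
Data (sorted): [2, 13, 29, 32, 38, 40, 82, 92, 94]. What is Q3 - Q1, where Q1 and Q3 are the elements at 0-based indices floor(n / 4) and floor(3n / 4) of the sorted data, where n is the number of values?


The data has n = 9 elements.
Q1 index = floor(9 / 4) = floor(2.25) = 2; Q3 index = floor(3 * 9 / 4) = floor(6.75) = 6
Q1 = element at index 2 = 29
Q3 = element at index 6 = 82
IQR = 82 - 29 = 53
Final answer: 53


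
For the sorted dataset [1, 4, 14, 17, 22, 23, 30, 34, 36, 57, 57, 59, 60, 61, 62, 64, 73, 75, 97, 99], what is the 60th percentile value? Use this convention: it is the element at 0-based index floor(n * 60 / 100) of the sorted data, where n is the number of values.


The dataset has n = 20 elements.
Index = floor(20 * 60 / 100) = floor(1200 / 100) = floor(12) = 12
Counting from index 0 in the sorted data, the element at index 12 is 60.
Final answer: 60


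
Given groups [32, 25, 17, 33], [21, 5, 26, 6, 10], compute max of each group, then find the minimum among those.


Find max of each group:
  Group 1: [32, 25, 17, 33] -> max = 33
  Group 2: [21, 5, 26, 6, 10] -> max = 26
Maxes: [33, 26]
Minimum of maxes = 26
Final answer: 26


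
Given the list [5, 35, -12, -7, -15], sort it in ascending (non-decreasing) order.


Original list: [5, 35, -12, -7, -15]
Repeatedly take the smallest remaining element:
  Remaining [5, 35, -12, -7, -15] -> smallest is -15
  Remaining [5, 35, -12, -7] -> smallest is -12
  Remaining [5, 35, -7] -> smallest is -7
  Remaining [5, 35] -> smallest is 5
  Remaining [35] -> smallest is 35
Collecting the picks in order gives the sorted list.
Final answer: [-15, -12, -7, 5, 35]


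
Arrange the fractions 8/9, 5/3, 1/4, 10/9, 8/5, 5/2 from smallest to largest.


Convert to decimal for comparison:
  8/9 = 0.8889
  5/3 = 1.6667
  1/4 = 0.25
  10/9 = 1.1111
  8/5 = 1.6
  5/2 = 2.5
Decimals in increasing order: 0.25 < 0.8889 < 1.1111 < 1.6 < 1.6667 < 2.5
Writing each back as its fraction gives the sorted order.
Final answer: 1/4, 8/9, 10/9, 8/5, 5/3, 5/2


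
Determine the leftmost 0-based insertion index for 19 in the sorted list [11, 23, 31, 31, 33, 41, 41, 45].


List is sorted: [11, 23, 31, 31, 33, 41, 41, 45]
We need the leftmost position where 19 can be inserted, i.e. the first index whose element is >= 19 (or the end of the list if none is).
Binary search with low=0, high=8 (0-based indices):
  low=0, high=8, mid=4: a[4]=33 >= 19, so high = 4
  low=0, high=4, mid=2: a[2]=31 >= 19, so high = 2
  low=0, high=2, mid=1: a[1]=23 >= 19, so high = 1
  low=0, high=1, mid=0: a[0]=11 < 19, so low = 1
Now low = high = 1, so the insertion index is 1.
Final answer: 1


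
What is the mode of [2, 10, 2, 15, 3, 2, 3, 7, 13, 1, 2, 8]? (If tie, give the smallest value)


Count the frequency of each value:
  1 appears 1 time(s)
  2 appears 4 time(s)
  3 appears 2 time(s)
  7 appears 1 time(s)
  8 appears 1 time(s)
  10 appears 1 time(s)
  13 appears 1 time(s)
  15 appears 1 time(s)
Maximum frequency is 4.
Only 2 reaches that frequency, so it is the mode.
Final answer: 2


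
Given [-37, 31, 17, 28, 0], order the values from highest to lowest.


Original list: [-37, 31, 17, 28, 0]
Repeatedly take the largest remaining element:
  Remaining [-37, 31, 17, 28, 0] -> largest is 31
  Remaining [-37, 17, 28, 0] -> largest is 28
  Remaining [-37, 17, 0] -> largest is 17
  Remaining [-37, 0] -> largest is 0
  Remaining [-37] -> largest is -37
Collecting the picks in order gives the descending list.
Final answer: [31, 28, 17, 0, -37]


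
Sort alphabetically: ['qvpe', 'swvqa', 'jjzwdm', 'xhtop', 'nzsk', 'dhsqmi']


Compare strings character by character (the first differing letter decides):
  'dhsqmi' < 'jjzwdm' since 'd' < 'j' at position 1
  'jjzwdm' < 'nzsk' since 'j' < 'n' at position 1
  'nzsk' < 'qvpe' since 'n' < 'q' at position 1
  'qvpe' < 'swvqa' since 'q' < 's' at position 1
  'swvqa' < 'xhtop' since 's' < 'x' at position 1
Chaining these comparisons gives the alphabetical order.
Final answer: ['dhsqmi', 'jjzwdm', 'nzsk', 'qvpe', 'swvqa', 'xhtop']


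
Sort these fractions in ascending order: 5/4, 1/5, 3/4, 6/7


Convert to decimal for comparison:
  5/4 = 1.25
  1/5 = 0.2
  3/4 = 0.75
  6/7 = 0.8571
Decimals in increasing order: 0.2 < 0.75 < 0.8571 < 1.25
Writing each back as its fraction gives the sorted order.
Final answer: 1/5, 3/4, 6/7, 5/4


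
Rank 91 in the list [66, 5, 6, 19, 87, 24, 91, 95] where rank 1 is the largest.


Sort descending: [95, 91, 87, 66, 24, 19, 6, 5]
Find 91 in the sorted list.
91 is at position 2.
Final answer: 2


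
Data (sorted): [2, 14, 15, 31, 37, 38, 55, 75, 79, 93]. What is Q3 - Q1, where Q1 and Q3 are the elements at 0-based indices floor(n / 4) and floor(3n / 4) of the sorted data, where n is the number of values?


The data has n = 10 elements.
Q1 index = floor(10 / 4) = floor(2.5) = 2; Q3 index = floor(3 * 10 / 4) = floor(7.5) = 7
Q1 = element at index 2 = 15
Q3 = element at index 7 = 75
IQR = 75 - 15 = 60
Final answer: 60


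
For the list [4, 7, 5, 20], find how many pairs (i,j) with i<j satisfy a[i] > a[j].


For each element, count the later elements that are smaller than it:
  4 (index 0): smaller elements after it = [] -> 0
  7 (index 1): smaller elements after it = [5] -> 1
  5 (index 2): smaller elements after it = [] -> 0
Total inversions = 0 + 1 + 0 = 1
Final answer: 1


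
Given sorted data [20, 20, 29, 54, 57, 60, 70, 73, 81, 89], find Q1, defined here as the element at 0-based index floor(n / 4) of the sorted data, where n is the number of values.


The list has n = 10 elements.
Q1 index = floor(10 / 4) = floor(2.5) = 2
Counting from index 0 in the sorted data, the element at index 2 is 29.
Final answer: 29


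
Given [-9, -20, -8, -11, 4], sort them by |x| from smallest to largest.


Compute absolute values:
  |-9| = 9
  |-20| = 20
  |-8| = 8
  |-11| = 11
  |4| = 4
Absolute values in increasing order: 4 < 8 < 9 < 11 < 20
Listing the original numbers in that order gives the answer.
Final answer: [4, -8, -9, -11, -20]


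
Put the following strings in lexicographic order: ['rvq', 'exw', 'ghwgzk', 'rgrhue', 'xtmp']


Compare strings character by character (the first differing letter decides):
  'exw' < 'ghwgzk' since 'e' < 'g' at position 1
  'ghwgzk' < 'rgrhue' since 'g' < 'r' at position 1
  'rgrhue' < 'rvq' since 'g' < 'v' at position 2
  'rvq' < 'xtmp' since 'r' < 'x' at position 1
Chaining these comparisons gives the alphabetical order.
Final answer: ['exw', 'ghwgzk', 'rgrhue', 'rvq', 'xtmp']


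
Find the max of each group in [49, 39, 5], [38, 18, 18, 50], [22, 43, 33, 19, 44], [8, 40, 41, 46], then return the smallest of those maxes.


Find max of each group:
  Group 1: [49, 39, 5] -> max = 49
  Group 2: [38, 18, 18, 50] -> max = 50
  Group 3: [22, 43, 33, 19, 44] -> max = 44
  Group 4: [8, 40, 41, 46] -> max = 46
Maxes: [49, 50, 44, 46]
Minimum of maxes = 44
Final answer: 44
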